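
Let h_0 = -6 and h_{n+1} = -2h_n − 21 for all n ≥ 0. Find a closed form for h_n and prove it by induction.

Claim: h_n = (-2)^n − 7.

Base case: h_0 = -6, and (-2)^0 − 7 = 1 − 7 = -6.
Assume h_k = (-2)^k − 7 for some k ≥ 0.
Then h_{k+1} = -2h_k − 21 = -2·((-2)^k − 7) − 21 = -2·(-2)^k + 14 − 21 = (-2)^{k+1} − 7.
So the formula holds for k+1, and by induction h_n = (-2)^n − 7 for all n ≥ 0.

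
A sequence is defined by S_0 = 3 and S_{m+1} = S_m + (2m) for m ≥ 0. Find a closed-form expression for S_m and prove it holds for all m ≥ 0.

Claim: S_m = m^2 − m + 3.

Base case: S_0 = 3, and 0^2 − 0 + 3 = 3.
Assume S_k = k^2 − k + 3.
Then S_{k+1} = S_k + (2k) = (k^2 − k + 3) + (2k) = k^2 + k + 3,
and (k+1)^2 − (k+1) + 3 = k^2 + k + 3.
By induction, S_m = m^2 − m + 3 for all m ≥ 0.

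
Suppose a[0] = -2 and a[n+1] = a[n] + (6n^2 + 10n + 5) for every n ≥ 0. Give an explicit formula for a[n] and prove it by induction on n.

Claim: a[n] = 2n^3 + 2n^2 + n − 2.

Base case: a[0] = -2, and 2·0^3 + 2·0^2 + 0 − 2 = -2.
Assume a[m] = 2m^3 + 2m^2 + m − 2.
Then a[m+1] = a[m] + (6m^2 + 10m + 5) = (2m^3 + 2m^2 + m − 2) + (6m^2 + 10m + 5) = 2m^3 + 8m^2 + 11m + 3,
and 2·(m+1)^3 + 2·(m+1)^2 + (m+1) − 2 = 2m^3 + 8m^2 + 11m + 3.
By induction, a[n] = 2n^3 + 2n^2 + n − 2 for all n ≥ 0.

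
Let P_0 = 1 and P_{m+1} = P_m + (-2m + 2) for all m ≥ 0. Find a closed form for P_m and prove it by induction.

Claim: P_m = -m^2 + 3m + 1.

Base case: P_0 = 1, and -0^2 + 3·0 + 1 = 1.
Assume P_r = -r^2 + 3r + 1.
Then P_{r+1} = P_r + (-2r + 2) = (-r^2 + 3r + 1) + (-2r + 2) = -r^2 + r + 3,
and -(r+1)^2 + 3·(r+1) + 1 = -r^2 + r + 3.
Hence P_m = -m^2 + 3m + 1 for every m ≥ 0, by induction.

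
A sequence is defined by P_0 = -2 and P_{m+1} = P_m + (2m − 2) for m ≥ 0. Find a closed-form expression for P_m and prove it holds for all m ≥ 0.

Claim: P_m = m^2 − 3m − 2.

Base case: P_0 = -2, and 0^2 − 3·0 − 2 = -2.
Assume P_r = r^2 − 3r − 2.
Then P_{r+1} = P_r + (2r − 2) = (r^2 − 3r − 2) + (2r − 2) = r^2 − r − 4,
and (r+1)^2 − 3·(r+1) − 2 = r^2 − r − 4.
This completes the inductive step, so P_m = m^2 − 3m − 2 for all m ≥ 0.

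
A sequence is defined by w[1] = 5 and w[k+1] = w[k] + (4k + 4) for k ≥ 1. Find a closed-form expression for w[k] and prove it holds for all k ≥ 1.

Claim: w[k] = 2k^2 + 2k + 1.

Base case: w[1] = 5, and 2·1^2 + 2·1 + 1 = 5.
Assume w[j] = 2j^2 + 2j + 1.
Then w[j+1] = w[j] + (4j + 4) = (2j^2 + 2j + 1) + (4j + 4) = 2j^2 + 6j + 5,
and 2·(j+1)^2 + 2·(j+1) + 1 = 2j^2 + 6j + 5.
Hence w[k] = 2k^2 + 2k + 1 for every k ≥ 1, by induction.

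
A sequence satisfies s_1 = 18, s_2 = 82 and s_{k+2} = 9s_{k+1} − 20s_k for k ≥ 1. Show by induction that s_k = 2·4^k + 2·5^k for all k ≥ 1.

Base cases: s_1 = 18 and 2·4^1 + 2·5^1 = 18; s_2 = 82 and 2·4^2 + 2·5^2 = 82.
Assume s_j = 2·4^j + 2·5^j for all 1 ≤ j ≤ m, where m ≥ 2.
Then s_{m+1} = 9s_m − 20s_{m−1} = 9·(2·4^m + 2·5^m) − 20·(2·4^{m−1} + 2·5^{m−1}) = 2·(9·4 − 20)4^{m−1} + 2·(9·5 − 20)5^{m−1} = 32·4^{m−1} + 50·5^{m−1} = 2·4^{m+1} + 2·5^{m+1}.
This completes the inductive step, so s_k = 2·4^k + 2·5^k for all k ≥ 1.

s_k = 2·4^k + 2·5^k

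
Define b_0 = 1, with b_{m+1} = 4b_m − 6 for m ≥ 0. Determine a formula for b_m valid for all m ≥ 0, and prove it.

Claim: b_m = -4^m + 2.

Base case: b_0 = 1, and -4^0 + 2 = -1 + 2 = 1.
Assume b_k = -4^k + 2 for some k ≥ 0.
Then b_{k+1} = 4b_k − 6 = 4·(-4^k + 2) − 6 = -4^{k+1} + 8 − 6 = -4^{k+1} + 2.
Hence b_m = -4^m + 2 for every m ≥ 0, by induction.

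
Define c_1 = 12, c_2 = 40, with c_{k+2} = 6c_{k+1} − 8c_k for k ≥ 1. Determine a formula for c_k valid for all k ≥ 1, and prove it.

Claim: c_k = 2·2^k + 2·4^k.

Base cases: c_1 = 12 and 2·2^1 + 2·4^1 = 12; c_2 = 40 and 2·2^2 + 2·4^2 = 40.
Assume c_j = 2·2^j + 2·4^j for all 1 ≤ j ≤ r, where r ≥ 2.
Then c_{r+1} = 6c_r − 8c_{r−1} = 6·(2·2^r + 2·4^r) − 8·(2·2^{r−1} + 2·4^{r−1}) = 2·(6·2 − 8)2^{r−1} + 2·(6·4 − 8)4^{r−1} = 8·2^{r−1} + 32·4^{r−1} = 2·2^{r+1} + 2·4^{r+1}.
This completes the inductive step, so c_k = 2·2^k + 2·4^k for all k ≥ 1.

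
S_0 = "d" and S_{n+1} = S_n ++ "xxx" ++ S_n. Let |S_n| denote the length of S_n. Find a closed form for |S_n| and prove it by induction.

Claim: |S_n| = 2^{n+2} − 3.

Base case: |S_0| = 1, and 2^{0+2} − 3 = 1.
Assume |S_k| = 2^{k+2} − 3.
Then |S_{k+1}| = |S_k| + 3 + |S_k| = 2|S_k| + 3 = 2(2^{k+2} − 3) + 3 = 2^{k+3} − 6 + 3 = 2^{k+3} − 3.
By induction, |S_n| = 2^{n+2} − 3 for all n ≥ 0.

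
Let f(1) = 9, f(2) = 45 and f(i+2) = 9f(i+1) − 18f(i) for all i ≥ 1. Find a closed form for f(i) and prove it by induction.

Claim: f(i) = 6^i + 3^i.

Base cases: f(1) = 9 and 6^1 + 3^1 = 9; f(2) = 45 and 6^2 + 3^2 = 45.
Assume f(j) = 6^j + 3^j for all 1 ≤ j ≤ r, where r ≥ 2.
Then f(r+1) = 9f(r) − 18f(r−1) = 9·(6^r + 3^r) − 18·(6^{r−1} + 3^{r−1}) = (9·6 − 18)6^{r−1} + (9·3 − 18)3^{r−1} = 36·6^{r−1} + 9·3^{r−1} = 6^{r+1} + 3^{r+1}.
Hence f(i) = 6^i + 3^i for every i ≥ 1, by strong induction.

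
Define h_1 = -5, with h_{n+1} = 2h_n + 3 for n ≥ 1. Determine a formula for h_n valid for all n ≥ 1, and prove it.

Claim: h_n = -2^n − 3.

Base case: h_1 = -5, and -2^1 − 3 = -2 − 3 = -5.
Assume h_k = -2^k − 3 for some k ≥ 1.
Then h_{k+1} = 2h_k + 3 = 2·(-2^k − 3) + 3 = -2^{k+1} − 6 + 3 = -2^{k+1} − 3.
So the formula holds for k+1, and by induction h_n = -2^n − 3 for all n ≥ 1.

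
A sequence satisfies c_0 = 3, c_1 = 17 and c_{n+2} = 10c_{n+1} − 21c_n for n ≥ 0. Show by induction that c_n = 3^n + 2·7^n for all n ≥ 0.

Base cases: c_0 = 3 and 3^0 + 2·7^0 = 3; c_1 = 17 and 3^1 + 2·7^1 = 17.
Assume c_j = 3^j + 2·7^j for all 0 ≤ j ≤ k, where k ≥ 1.
Then c_{k+1} = 10c_k − 21c_{k−1} = 10·(3^k + 2·7^k) − 21·(3^{k−1} + 2·7^{k−1}) = (10·3 − 21)3^{k−1} + 2·(10·7 − 21)7^{k−1} = 9·3^{k−1} + 98·7^{k−1} = 3^{k+1} + 2·7^{k+1}.
This completes the inductive step, so c_n = 3^n + 2·7^n for all n ≥ 0.

c_n = 3^n + 2·7^n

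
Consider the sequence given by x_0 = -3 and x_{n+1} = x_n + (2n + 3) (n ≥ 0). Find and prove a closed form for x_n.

Claim: x_n = n^2 + 2n − 3.

Base case: x_0 = -3, and 0^2 + 2·0 − 3 = -3.
Assume x_r = r^2 + 2r − 3.
Then x_{r+1} = x_r + (2r + 3) = (r^2 + 2r − 3) + (2r + 3) = r^2 + 4r,
and (r+1)^2 + 2·(r+1) − 3 = r^2 + 4r.
This completes the inductive step, so x_n = n^2 + 2n − 3 for all n ≥ 0.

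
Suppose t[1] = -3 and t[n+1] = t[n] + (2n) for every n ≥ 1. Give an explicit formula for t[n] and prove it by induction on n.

Claim: t[n] = n^2 − n − 3.

Base case: t[1] = -3, and 1^2 − 1 − 3 = -3.
Assume t[k] = k^2 − k − 3.
Then t[k+1] = t[k] + (2k) = (k^2 − k − 3) + (2k) = k^2 + k − 3,
and (k+1)^2 − (k+1) − 3 = k^2 + k − 3.
By induction, t[n] = n^2 − n − 3 for all n ≥ 1.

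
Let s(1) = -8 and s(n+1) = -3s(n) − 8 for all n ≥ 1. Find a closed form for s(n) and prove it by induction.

Claim: s(n) = 2·(-3)^n − 2.

Base case: s(1) = -8, and 2·(-3)^1 − 2 = -6 − 2 = -8.
Assume s(r) = 2·(-3)^r − 2 for some r ≥ 1.
Then s(r+1) = -3s(r) − 8 = -3·(2·(-3)^r − 2) − 8 = -6·(-3)^r + 6 − 8 = 2·(-3)^{r+1} − 2.
By induction, s(n) = 2·(-3)^n − 2 for all n ≥ 1.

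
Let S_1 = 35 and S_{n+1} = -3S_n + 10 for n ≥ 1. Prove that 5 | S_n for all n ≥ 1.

Base case: S_1 = 35 = 5·7, so 5 | S_1.
Assume 5 | S_k, so S_k = 5t for some integer t.
Then S_{k+1} = -3S_k + 10 = -3·(5t) + 10 = 5(-3t + 2), so 5 | S_{k+1}.
This completes the inductive step, so 5 | S_n for all n ≥ 1.

5 | S_n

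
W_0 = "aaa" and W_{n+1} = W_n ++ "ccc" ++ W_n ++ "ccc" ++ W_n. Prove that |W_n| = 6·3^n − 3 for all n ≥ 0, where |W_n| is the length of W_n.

Base case: |W_0| = 3, and 6·3^0 − 3 = 3.
Assume |W_r| = 6·3^r − 3.
Then |W_{r+1}| = 3|W_r| + 6 = 3(6·3^r − 3) + 6 = 6·3^{r+1} − 9 + 6 = 6·3^{r+1} − 3.
Hence |W_n| = 6·3^n − 3 for every n ≥ 0, by induction.

|W_n| = 6·3^n − 3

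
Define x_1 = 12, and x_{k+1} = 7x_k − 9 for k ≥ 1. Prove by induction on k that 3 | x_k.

Base case: x_1 = 12 = 3·4, so 3 | x_1.
Assume 3 | x_m, so x_m = 3t for some integer t.
Then x_{m+1} = 7x_m − 9 = 7·(3t) − 9 = 3(7t − 3), so 3 | x_{m+1}.
So the property holds for m+1, and by induction 3 | x_k for all k ≥ 1.

3 | x_k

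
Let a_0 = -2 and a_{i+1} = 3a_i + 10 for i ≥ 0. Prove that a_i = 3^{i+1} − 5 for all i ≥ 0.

Base case: a_0 = -2, and 3^{0+1} − 5 = 3 − 5 = -2.
Assume a_k = 3^{k+1} − 5 for some k ≥ 0.
Then a_{k+1} = 3a_k + 10 = 3·(3^{k+1} − 5) + 10 = 3^{k+2} − 15 + 10 = 3^{k+2} − 5.
So the formula holds for k+1, and by induction a_i = 3^{i+1} − 5 for all i ≥ 0.

a_i = 3^{i+1} − 5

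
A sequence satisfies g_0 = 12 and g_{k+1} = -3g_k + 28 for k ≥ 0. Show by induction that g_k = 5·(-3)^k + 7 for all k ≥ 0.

Base case: g_0 = 12, and 5·(-3)^0 + 7 = 5 + 7 = 12.
Assume g_r = 5·(-3)^r + 7 for some r ≥ 0.
Then g_{r+1} = -3g_r + 28 = -3·(5·(-3)^r + 7) + 28 = -15·(-3)^r − 21 + 28 = 5·(-3)^{r+1} + 7.
So the formula holds for r+1, and by induction g_k = 5·(-3)^k + 7 for all k ≥ 0.

g_k = 5·(-3)^k + 7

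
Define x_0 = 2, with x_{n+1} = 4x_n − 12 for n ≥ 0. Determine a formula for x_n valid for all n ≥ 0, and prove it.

Claim: x_n = -2·4^n + 4.

Base case: x_0 = 2, and -2·4^0 + 4 = -2 + 4 = 2.
Assume x_r = -2·4^r + 4 for some r ≥ 0.
Then x_{r+1} = 4x_r − 12 = 4·(-2·4^r + 4) − 12 = -8·4^r + 16 − 12 = -2·4^{r+1} + 4.
By induction, x_n = -2·4^n + 4 for all n ≥ 0.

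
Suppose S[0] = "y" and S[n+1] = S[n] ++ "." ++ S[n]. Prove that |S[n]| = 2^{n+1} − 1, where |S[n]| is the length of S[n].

Base case: |S[0]| = 1, and 2^{0+1} − 1 = 1.
Assume |S[m]| = 2^{m+1} − 1.
Then |S[m+1]| = |S[m]| + 1 + |S[m]| = 2|S[m]| + 1 = 2(2^{m+1} − 1) + 1 = 2^{m+2} − 2 + 1 = 2^{m+2} − 1.
By induction, |S[n]| = 2^{n+1} − 1 for all n ≥ 0.

|S[n]| = 2^{n+1} − 1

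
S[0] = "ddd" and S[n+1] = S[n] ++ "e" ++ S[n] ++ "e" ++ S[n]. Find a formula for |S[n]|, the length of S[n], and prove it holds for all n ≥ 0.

Claim: |S[n]| = 4·3^n − 1.

Base case: |S[0]| = 3, and 4·3^0 − 1 = 3.
Assume |S[m]| = 4·3^m − 1.
Then |S[m+1]| = 3|S[m]| + 2 = 3(4·3^m − 1) + 2 = 4·3^{m+1} − 3 + 2 = 4·3^{m+1} − 1.
So the formula holds for m+1, and by induction |S[n]| = 4·3^n − 1 for all n ≥ 0.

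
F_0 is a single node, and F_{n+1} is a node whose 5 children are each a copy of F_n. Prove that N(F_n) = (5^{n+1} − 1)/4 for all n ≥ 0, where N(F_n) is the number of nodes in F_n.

Base case: N(F_0) = 1, and (5^{0+1} − 1)/4 = 1.
Assume N(F_k) = (5^{k+1} − 1)/4.
Then N(F_{k+1}) = 1 + 5N(F_k) = 1 + 5·(5^{k+1} − 1)/4 = 1 + (5^{k+2} − 5)/4 = (4 + 5^{k+2} − 5)/4 = (5^{k+2} − 1)/4.
So the formula holds for k+1, and by induction N(F_n) = (5^{n+1} − 1)/4 for all n ≥ 0.

N(F_n) = (5^{n+1} − 1)/4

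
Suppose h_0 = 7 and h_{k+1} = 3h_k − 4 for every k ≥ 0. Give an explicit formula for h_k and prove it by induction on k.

Claim: h_k = 5·3^k + 2.

Base case: h_0 = 7, and 5·3^0 + 2 = 5 + 2 = 7.
Assume h_j = 5·3^j + 2 for some j ≥ 0.
Then h_{j+1} = 3h_j − 4 = 3·(5·3^j + 2) − 4 = 15·3^j + 6 − 4 = 5·3^{j+1} + 2.
Hence h_k = 5·3^k + 2 for every k ≥ 0, by induction.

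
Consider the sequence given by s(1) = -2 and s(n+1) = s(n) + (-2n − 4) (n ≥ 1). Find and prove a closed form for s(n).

Claim: s(n) = -n^2 − 3n + 2.

Base case: s(1) = -2, and -1^2 − 3·1 + 2 = -2.
Assume s(j) = -j^2 − 3j + 2.
Then s(j+1) = s(j) + (-2j − 4) = (-j^2 − 3j + 2) + (-2j − 4) = -j^2 − 5j − 2,
and -(j+1)^2 − 3·(j+1) + 2 = -j^2 − 5j − 2.
By induction, s(n) = -n^2 − 3n + 2 for all n ≥ 1.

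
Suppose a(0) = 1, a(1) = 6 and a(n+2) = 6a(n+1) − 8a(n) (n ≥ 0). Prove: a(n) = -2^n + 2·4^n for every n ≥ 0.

Base cases: a(0) = 1 and -2^0 + 2·4^0 = 1; a(1) = 6 and -2^1 + 2·4^1 = 6.
Assume a(j) = -2^j + 2·4^j for all 0 ≤ j ≤ k, where k ≥ 1.
Then a(k+1) = 6a(k) − 8a(k−1) = 6·(-2^k + 2·4^k) − 8·(-2^{k−1} + 2·4^{k−1}) = -(6·2 − 8)2^{k−1} + 2·(6·4 − 8)4^{k−1} = -4·2^{k−1} + 32·4^{k−1} = -2^{k+1} + 2·4^{k+1}.
Hence a(n) = -2^n + 2·4^n for every n ≥ 0, by strong induction.

a(n) = -2^n + 2·4^n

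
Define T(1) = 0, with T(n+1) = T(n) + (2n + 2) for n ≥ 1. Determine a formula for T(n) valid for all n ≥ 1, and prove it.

Claim: T(n) = n^2 + n − 2.

Base case: T(1) = 0, and 1^2 + 1 − 2 = 0.
Assume T(k) = k^2 + k − 2.
Then T(k+1) = T(k) + (2k + 2) = (k^2 + k − 2) + (2k + 2) = k^2 + 3k,
and (k+1)^2 + (k+1) − 2 = k^2 + 3k.
By induction, T(n) = n^2 + n − 2 for all n ≥ 1.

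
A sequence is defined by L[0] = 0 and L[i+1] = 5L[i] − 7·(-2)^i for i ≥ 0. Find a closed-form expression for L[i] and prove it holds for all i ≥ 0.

Claim: L[i] = -5^i + (-2)^i.

Base case: L[0] = 0, and -5^0 + (-2)^0 = -1 + 1 = 0.
Assume L[k] = -5^k + (-2)^k for some k ≥ 0.
Then L[k+1] = 5L[k] − 7·(-2)^k = 5·(-5^k + (-2)^k) − 7·(-2)^k = -5^{k+1} + 5·(-2)^k − 7·(-2)^k = -5^{k+1} − 2·(-2)^k = -5^{k+1} + (-2)^{k+1}.
Hence L[i] = -5^i + (-2)^i for every i ≥ 0, by induction.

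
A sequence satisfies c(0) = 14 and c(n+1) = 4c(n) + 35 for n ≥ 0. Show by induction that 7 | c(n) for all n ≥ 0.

Base case: c(0) = 14 = 7·2, so 7 | c(0).
Assume 7 | c(k), so c(k) = 7t for some integer t.
Then c(k+1) = 4c(k) + 35 = 4·(7t) + 35 = 7(4t + 5), so 7 | c(k+1).
Hence 7 | c(n) for every n ≥ 0, by induction.

7 | c(n)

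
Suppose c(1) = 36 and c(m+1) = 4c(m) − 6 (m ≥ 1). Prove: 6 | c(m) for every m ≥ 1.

Base case: c(1) = 36 = 6·6, so 6 | c(1).
Assume 6 | c(j), so c(j) = 6t for some integer t.
Then c(j+1) = 4c(j) − 6 = 4·(6t) − 6 = 6(4t − 1), so 6 | c(j+1).
Hence 6 | c(m) for every m ≥ 1, by induction.

6 | c(m)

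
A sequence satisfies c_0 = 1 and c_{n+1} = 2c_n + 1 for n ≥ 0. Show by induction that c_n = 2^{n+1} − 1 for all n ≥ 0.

Base case: c_0 = 1, and 2^{0+1} − 1 = 2 − 1 = 1.
Assume c_k = 2^{k+1} − 1 for some k ≥ 0.
Then c_{k+1} = 2c_k + 1 = 2·(2^{k+1} − 1) + 1 = 2^{k+2} − 2 + 1 = 2^{k+2} − 1.
So the formula holds for k+1, and by induction c_n = 2^{n+1} − 1 for all n ≥ 0.

c_n = 2^{n+1} − 1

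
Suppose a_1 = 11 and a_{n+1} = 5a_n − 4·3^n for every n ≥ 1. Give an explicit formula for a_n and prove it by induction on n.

Claim: a_n = 5^n + 2·3^n.

Base case: a_1 = 11, and 5^1 + 2·3^1 = 5 + 6 = 11.
Assume a_m = 5^m + 2·3^m for some m ≥ 1.
Then a_{m+1} = 5a_m − 4·3^m = 5·(5^m + 2·3^m) − 4·3^m = 5^{m+1} + 10·3^m − 4·3^m = 5^{m+1} + 6·3^m = 5^{m+1} + 2·3^{m+1}.
So the formula holds for m+1, and by induction a_n = 5^n + 2·3^n for all n ≥ 1.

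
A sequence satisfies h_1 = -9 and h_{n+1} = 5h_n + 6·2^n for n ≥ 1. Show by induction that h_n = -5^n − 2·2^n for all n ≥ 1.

Base case: h_1 = -9, and -5^1 − 2·2^1 = -5 − 4 = -9.
Assume h_m = -5^m − 2·2^m for some m ≥ 1.
Then h_{m+1} = 5h_m + 6·2^m = 5·(-5^m − 2·2^m) + 6·2^m = -5^{m+1} − 10·2^m + 6·2^m = -5^{m+1} − 4·2^m = -5^{m+1} − 2·2^{m+1}.
So the formula holds for m+1, and by induction h_n = -5^n − 2·2^n for all n ≥ 1.

h_n = -5^n − 2·2^n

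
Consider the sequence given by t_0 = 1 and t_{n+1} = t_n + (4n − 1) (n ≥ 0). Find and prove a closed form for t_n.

Claim: t_n = 2n^2 − 3n + 1.

Base case: t_0 = 1, and 2·0^2 − 3·0 + 1 = 1.
Assume t_m = 2m^2 − 3m + 1.
Then t_{m+1} = t_m + (4m − 1) = (2m^2 − 3m + 1) + (4m − 1) = 2m^2 + m,
and 2·(m+1)^2 − 3·(m+1) + 1 = 2m^2 + m.
By induction, t_n = 2n^2 − 3n + 1 for all n ≥ 0.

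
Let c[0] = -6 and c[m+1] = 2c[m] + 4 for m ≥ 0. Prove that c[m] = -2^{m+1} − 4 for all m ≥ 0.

Base case: c[0] = -6, and -2^{0+1} − 4 = -2 − 4 = -6.
Assume c[j] = -2^{j+1} − 4 for some j ≥ 0.
Then c[j+1] = 2c[j] + 4 = 2·(-2^{j+1} − 4) + 4 = -2^{j+2} − 8 + 4 = -2^{j+2} − 4.
Hence c[m] = -2^{m+1} − 4 for every m ≥ 0, by induction.

c[m] = -2^{m+1} − 4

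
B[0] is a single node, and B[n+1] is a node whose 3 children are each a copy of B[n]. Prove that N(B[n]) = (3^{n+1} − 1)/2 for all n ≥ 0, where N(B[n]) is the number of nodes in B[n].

Base case: N(B[0]) = 1, and (3^{0+1} − 1)/2 = 1.
Assume N(B[m]) = (3^{m+1} − 1)/2.
Then N(B[m+1]) = 1 + 3N(B[m]) = 1 + 3·(3^{m+1} − 1)/2 = 1 + (3^{m+2} − 3)/2 = (2 + 3^{m+2} − 3)/2 = (3^{m+2} − 1)/2.
Hence N(B[n]) = (3^{n+1} − 1)/2 for every n ≥ 0, by induction.

N(B[n]) = (3^{n+1} − 1)/2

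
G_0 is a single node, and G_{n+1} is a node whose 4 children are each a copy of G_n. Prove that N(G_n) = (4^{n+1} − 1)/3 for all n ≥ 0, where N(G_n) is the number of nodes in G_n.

Base case: N(G_0) = 1, and (4^{0+1} − 1)/3 = 1.
Assume N(G_m) = (4^{m+1} − 1)/3.
Then N(G_{m+1}) = 1 + 4N(G_m) = 1 + 4·(4^{m+1} − 1)/3 = 1 + (4^{m+2} − 4)/3 = (3 + 4^{m+2} − 4)/3 = (4^{m+2} − 1)/3.
This completes the inductive step, so N(G_n) = (4^{n+1} − 1)/3 for all n ≥ 0.

N(G_n) = (4^{n+1} − 1)/3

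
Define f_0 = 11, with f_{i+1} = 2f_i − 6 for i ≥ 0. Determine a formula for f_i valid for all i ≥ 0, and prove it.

Claim: f_i = 5·2^i + 6.

Base case: f_0 = 11, and 5·2^0 + 6 = 5 + 6 = 11.
Assume f_j = 5·2^j + 6 for some j ≥ 0.
Then f_{j+1} = 2f_j − 6 = 2·(5·2^j + 6) − 6 = 10·2^j + 12 − 6 = 5·2^{j+1} + 6.
By induction, f_i = 5·2^i + 6 for all i ≥ 0.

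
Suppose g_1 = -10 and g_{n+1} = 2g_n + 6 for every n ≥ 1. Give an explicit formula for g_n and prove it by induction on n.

Claim: g_n = -2^{n+1} − 6.

Base case: g_1 = -10, and -2^{1+1} − 6 = -4 − 6 = -10.
Assume g_m = -2^{m+1} − 6 for some m ≥ 1.
Then g_{m+1} = 2g_m + 6 = 2·(-2^{m+1} − 6) + 6 = -2^{m+2} − 12 + 6 = -2^{m+2} − 6.
So the formula holds for m+1, and by induction g_n = -2^{n+1} − 6 for all n ≥ 1.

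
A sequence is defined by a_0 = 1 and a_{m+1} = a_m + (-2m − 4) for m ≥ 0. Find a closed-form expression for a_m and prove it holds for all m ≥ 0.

Claim: a_m = -m^2 − 3m + 1.

Base case: a_0 = 1, and -0^2 − 3·0 + 1 = 1.
Assume a_r = -r^2 − 3r + 1.
Then a_{r+1} = a_r + (-2r − 4) = (-r^2 − 3r + 1) + (-2r − 4) = -r^2 − 5r − 3,
and -(r+1)^2 − 3·(r+1) + 1 = -r^2 − 5r − 3.
By induction, a_m = -m^2 − 3m + 1 for all m ≥ 0.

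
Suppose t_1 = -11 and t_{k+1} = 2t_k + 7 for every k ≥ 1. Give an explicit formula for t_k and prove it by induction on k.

Claim: t_k = -2^{k+1} − 7.

Base case: t_1 = -11, and -2^{1+1} − 7 = -4 − 7 = -11.
Assume t_j = -2^{j+1} − 7 for some j ≥ 1.
Then t_{j+1} = 2t_j + 7 = 2·(-2^{j+1} − 7) + 7 = -2^{j+2} − 14 + 7 = -2^{j+2} − 7.
This completes the inductive step, so t_k = -2^{k+1} − 7 for all k ≥ 1.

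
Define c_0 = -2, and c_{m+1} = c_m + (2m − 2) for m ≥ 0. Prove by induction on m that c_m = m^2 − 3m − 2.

Base case: c_0 = -2, and 0^2 − 3·0 − 2 = -2.
Assume c_r = r^2 − 3r − 2.
Then c_{r+1} = c_r + (2r − 2) = (r^2 − 3r − 2) + (2r − 2) = r^2 − r − 4,
and (r+1)^2 − 3·(r+1) − 2 = r^2 − r − 4.
By induction, c_m = m^2 − 3m − 2 for all m ≥ 0.

c_m = m^2 − 3m − 2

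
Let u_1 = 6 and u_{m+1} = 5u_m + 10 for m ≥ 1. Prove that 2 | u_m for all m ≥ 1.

Base case: u_1 = 6 = 2·3, so 2 | u_1.
Assume 2 | u_r, so u_r = 2t for some integer t.
Then u_{r+1} = 5u_r + 10 = 5·(2t) + 10 = 2(5t + 5), so 2 | u_{r+1}.
This completes the inductive step, so 2 | u_m for all m ≥ 1.

2 | u_m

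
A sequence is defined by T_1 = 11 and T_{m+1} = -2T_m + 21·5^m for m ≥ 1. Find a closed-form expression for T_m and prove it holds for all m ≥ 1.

Claim: T_m = 2·(-2)^m + 3·5^m.

Base case: T_1 = 11, and 2·(-2)^1 + 3·5^1 = -4 + 15 = 11.
Assume T_k = 2·(-2)^k + 3·5^k for some k ≥ 1.
Then T_{k+1} = -2T_k + 21·5^k = -2·(2·(-2)^k + 3·5^k) + 21·5^k = 2·(-2)^{k+1} − 6·5^k + 21·5^k = 2·(-2)^{k+1} + 15·5^k = 2·(-2)^{k+1} + 3·5^{k+1}.
This completes the inductive step, so T_m = 2·(-2)^m + 3·5^m for all m ≥ 1.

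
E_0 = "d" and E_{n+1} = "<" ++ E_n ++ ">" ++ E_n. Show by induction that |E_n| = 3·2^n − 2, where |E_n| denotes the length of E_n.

Base case: |E_0| = 1, and 3·2^0 − 2 = 1.
Assume |E_r| = 3·2^r − 2.
Then |E_{r+1}| = 1 + |E_r| + 1 + |E_r| = 2|E_r| + 2 = 2(3·2^r − 2) + 2 = 3·2^{r+1} − 4 + 2 = 3·2^{r+1} − 2.
By induction, |E_n| = 3·2^n − 2 for all n ≥ 0.

|E_n| = 3·2^n − 2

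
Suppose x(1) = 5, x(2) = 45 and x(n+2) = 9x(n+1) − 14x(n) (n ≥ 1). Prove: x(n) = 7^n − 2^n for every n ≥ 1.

Base cases: x(1) = 5 and 7^1 − 2^1 = 5; x(2) = 45 and 7^2 − 2^2 = 45.
Assume x(i) = 7^i − 2^i for all 1 ≤ i ≤ j, where j ≥ 2.
Then x(j+1) = 9x(j) − 14x(j−1) = 9·(7^j − 2^j) − 14·(7^{j−1} − 2^{j−1}) = (9·7 − 14)7^{j−1} − (9·2 − 14)2^{j−1} = 49·7^{j−1} − 4·2^{j−1} = 7^{j+1} − 2^{j+1}.
By strong induction, x(n) = 7^n − 2^n for all n ≥ 1.

x(n) = 7^n − 2^n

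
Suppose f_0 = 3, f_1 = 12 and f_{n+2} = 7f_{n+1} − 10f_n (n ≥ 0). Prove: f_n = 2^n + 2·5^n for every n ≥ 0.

Base cases: f_0 = 3 and 2^0 + 2·5^0 = 3; f_1 = 12 and 2^1 + 2·5^1 = 12.
Assume f_i = 2^i + 2·5^i for all 0 ≤ i ≤ j, where j ≥ 1.
Then f_{j+1} = 7f_j − 10f_{j−1} = 7·(2^j + 2·5^j) − 10·(2^{j−1} + 2·5^{j−1}) = (7·2 − 10)2^{j−1} + 2·(7·5 − 10)5^{j−1} = 4·2^{j−1} + 50·5^{j−1} = 2^{j+1} + 2·5^{j+1}.
So the formula holds for j+1, and by strong induction f_n = 2^n + 2·5^n for all n ≥ 0.

f_n = 2^n + 2·5^n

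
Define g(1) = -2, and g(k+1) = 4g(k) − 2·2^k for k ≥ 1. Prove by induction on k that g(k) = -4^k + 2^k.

Base case: g(1) = -2, and -4^1 + 2^1 = -4 + 2 = -2.
Assume g(m) = -4^m + 2^m for some m ≥ 1.
Then g(m+1) = 4g(m) − 2·2^m = 4·(-4^m + 2^m) − 2·2^m = -4^{m+1} + 4·2^m − 2·2^m = -4^{m+1} + 2·2^m = -4^{m+1} + 2^{m+1}.
Hence g(k) = -4^k + 2^k for every k ≥ 1, by induction.

g(k) = -4^k + 2^k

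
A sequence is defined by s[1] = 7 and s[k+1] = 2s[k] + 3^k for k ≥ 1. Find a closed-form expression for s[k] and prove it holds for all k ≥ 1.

Claim: s[k] = 2·2^k + 3^k.

Base case: s[1] = 7, and 2·2^1 + 3^1 = 4 + 3 = 7.
Assume s[m] = 2·2^m + 3^m for some m ≥ 1.
Then s[m+1] = 2s[m] + 3^m = 2·(2·2^m + 3^m) + 3^m = 2·2^{m+1} + 2·3^m + 3^m = 2·2^{m+1} + 3·3^m = 2·2^{m+1} + 3^{m+1}.
So the formula holds for m+1, and by induction s[k] = 2·2^k + 3^k for all k ≥ 1.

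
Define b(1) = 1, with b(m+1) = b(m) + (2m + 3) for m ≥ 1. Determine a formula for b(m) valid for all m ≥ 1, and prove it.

Claim: b(m) = m^2 + 2m − 2.

Base case: b(1) = 1, and 1^2 + 2·1 − 2 = 1.
Assume b(j) = j^2 + 2j − 2.
Then b(j+1) = b(j) + (2j + 3) = (j^2 + 2j − 2) + (2j + 3) = j^2 + 4j + 1,
and (j+1)^2 + 2·(j+1) − 2 = j^2 + 4j + 1.
Hence b(m) = m^2 + 2m − 2 for every m ≥ 1, by induction.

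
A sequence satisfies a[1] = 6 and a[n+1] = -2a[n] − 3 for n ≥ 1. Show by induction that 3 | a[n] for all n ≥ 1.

Base case: a[1] = 6 = 3·2, so 3 | a[1].
Assume 3 | a[r], so a[r] = 3t for some integer t.
Then a[r+1] = -2a[r] − 3 = -2·(3t) − 3 = 3(-2t − 1), so 3 | a[r+1].
Hence 3 | a[n] for every n ≥ 1, by induction.

3 | a[n]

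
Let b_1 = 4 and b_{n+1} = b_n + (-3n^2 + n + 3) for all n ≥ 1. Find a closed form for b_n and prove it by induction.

Claim: b_n = -n^3 + 2n^2 + 2n + 1.

Base case: b_1 = 4, and -1^3 + 2·1^2 + 2·1 + 1 = 4.
Assume b_r = -r^3 + 2r^2 + 2r + 1.
Then b_{r+1} = b_r + (-3r^2 + r + 3) = (-r^3 + 2r^2 + 2r + 1) + (-3r^2 + r + 3) = -r^3 − r^2 + 3r + 4,
and -(r+1)^3 + 2·(r+1)^2 + 2·(r+1) + 1 = -r^3 − r^2 + 3r + 4.
Hence b_n = -n^3 + 2n^2 + 2n + 1 for every n ≥ 1, by induction.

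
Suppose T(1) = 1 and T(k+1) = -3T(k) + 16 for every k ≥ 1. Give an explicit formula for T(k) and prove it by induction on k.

Claim: T(k) = (-3)^k + 4.

Base case: T(1) = 1, and (-3)^1 + 4 = -3 + 4 = 1.
Assume T(m) = (-3)^m + 4 for some m ≥ 1.
Then T(m+1) = -3T(m) + 16 = -3·((-3)^m + 4) + 16 = -3·(-3)^m − 12 + 16 = (-3)^{m+1} + 4.
Hence T(k) = (-3)^k + 4 for every k ≥ 1, by induction.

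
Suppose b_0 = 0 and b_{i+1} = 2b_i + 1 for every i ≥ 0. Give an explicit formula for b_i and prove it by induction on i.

Claim: b_i = 2^i − 1.

Base case: b_0 = 0, and 2^0 − 1 = 1 − 1 = 0.
Assume b_r = 2^r − 1 for some r ≥ 0.
Then b_{r+1} = 2b_r + 1 = 2·(2^r − 1) + 1 = 2^{r+1} − 2 + 1 = 2^{r+1} − 1.
Hence b_i = 2^i − 1 for every i ≥ 0, by induction.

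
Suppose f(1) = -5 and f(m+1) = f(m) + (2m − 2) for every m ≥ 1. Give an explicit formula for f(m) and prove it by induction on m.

Claim: f(m) = m^2 − 3m − 3.

Base case: f(1) = -5, and 1^2 − 3·1 − 3 = -5.
Assume f(r) = r^2 − 3r − 3.
Then f(r+1) = f(r) + (2r − 2) = (r^2 − 3r − 3) + (2r − 2) = r^2 − r − 5,
and (r+1)^2 − 3·(r+1) − 3 = r^2 − r − 5.
This completes the inductive step, so f(m) = m^2 − 3m − 3 for all m ≥ 1.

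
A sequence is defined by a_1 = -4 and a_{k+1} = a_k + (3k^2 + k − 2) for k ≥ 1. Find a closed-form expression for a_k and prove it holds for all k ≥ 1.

Claim: a_k = k^3 − k^2 − 2k − 2.

Base case: a_1 = -4, and 1^3 − 1^2 − 2·1 − 2 = -4.
Assume a_j = j^3 − j^2 − 2j − 2.
Then a_{j+1} = a_j + (3j^2 + j − 2) = (j^3 − j^2 − 2j − 2) + (3j^2 + j − 2) = j^3 + 2j^2 − j − 4,
and (j+1)^3 − (j+1)^2 − 2·(j+1) − 2 = j^3 + 2j^2 − j − 4.
By induction, a_k = k^3 − k^2 − 2k − 2 for all k ≥ 1.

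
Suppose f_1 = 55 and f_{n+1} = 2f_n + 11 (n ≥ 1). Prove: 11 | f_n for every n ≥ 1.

Base case: f_1 = 55 = 11·5, so 11 | f_1.
Assume 11 | f_k, so f_k = 11t for some integer t.
Then f_{k+1} = 2f_k + 11 = 2·(11t) + 11 = 11(2t + 1), so 11 | f_{k+1}.
So the property holds for k+1, and by induction 11 | f_n for all n ≥ 1.

11 | f_n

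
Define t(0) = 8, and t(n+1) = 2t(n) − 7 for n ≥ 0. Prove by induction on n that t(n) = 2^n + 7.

Base case: t(0) = 8, and 2^0 + 7 = 1 + 7 = 8.
Assume t(m) = 2^m + 7 for some m ≥ 0.
Then t(m+1) = 2t(m) − 7 = 2·(2^m + 7) − 7 = 2^{m+1} + 14 − 7 = 2^{m+1} + 7.
By induction, t(n) = 2^n + 7 for all n ≥ 0.

t(n) = 2^n + 7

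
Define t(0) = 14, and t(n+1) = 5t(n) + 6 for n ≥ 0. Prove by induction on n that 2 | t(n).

Base case: t(0) = 14 = 2·7, so 2 | t(0).
Assume 2 | t(k), so t(k) = 2s for some integer s.
Then t(k+1) = 5t(k) + 6 = 5·(2s) + 6 = 2(5s + 3), so 2 | t(k+1).
So the property holds for k+1, and by induction 2 | t(n) for all n ≥ 0.

2 | t(n)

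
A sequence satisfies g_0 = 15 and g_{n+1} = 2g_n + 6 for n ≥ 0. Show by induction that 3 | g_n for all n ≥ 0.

Base case: g_0 = 15 = 3·5, so 3 | g_0.
Assume 3 | g_k, so g_k = 3t for some integer t.
Then g_{k+1} = 2g_k + 6 = 2·(3t) + 6 = 3(2t + 2), so 3 | g_{k+1}.
This completes the inductive step, so 3 | g_n for all n ≥ 0.

3 | g_n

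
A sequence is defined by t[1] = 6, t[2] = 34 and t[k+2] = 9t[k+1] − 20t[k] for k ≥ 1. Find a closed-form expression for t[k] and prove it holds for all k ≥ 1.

Claim: t[k] = 2·5^k − 4^k.

Base cases: t[1] = 6 and 2·5^1 − 4^1 = 6; t[2] = 34 and 2·5^2 − 4^2 = 34.
Assume t[j] = 2·5^j − 4^j for all 1 ≤ j ≤ m, where m ≥ 2.
Then t[m+1] = 9t[m] − 20t[m−1] = 9·(2·5^m − 4^m) − 20·(2·5^{m−1} − 4^{m−1}) = 2·(9·5 − 20)5^{m−1} − (9·4 − 20)4^{m−1} = 50·5^{m−1} − 16·4^{m−1} = 2·5^{m+1} − 4^{m+1}.
This completes the inductive step, so t[k] = 2·5^k − 4^k for all k ≥ 1.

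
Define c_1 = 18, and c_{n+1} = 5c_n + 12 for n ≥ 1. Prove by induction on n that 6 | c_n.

Base case: c_1 = 18 = 6·3, so 6 | c_1.
Assume 6 | c_j, so c_j = 6t for some integer t.
Then c_{j+1} = 5c_j + 12 = 5·(6t) + 12 = 6(5t + 2), so 6 | c_{j+1}.
By induction, 6 | c_n for all n ≥ 1.

6 | c_n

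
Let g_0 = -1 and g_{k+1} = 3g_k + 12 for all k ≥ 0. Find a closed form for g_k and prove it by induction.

Claim: g_k = 5·3^k − 6.

Base case: g_0 = -1, and 5·3^0 − 6 = 5 − 6 = -1.
Assume g_j = 5·3^j − 6 for some j ≥ 0.
Then g_{j+1} = 3g_j + 12 = 3·(5·3^j − 6) + 12 = 15·3^j − 18 + 12 = 5·3^{j+1} − 6.
This completes the inductive step, so g_k = 5·3^k − 6 for all k ≥ 0.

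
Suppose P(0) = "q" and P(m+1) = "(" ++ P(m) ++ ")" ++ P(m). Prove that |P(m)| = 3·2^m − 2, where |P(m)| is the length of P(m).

Base case: |P(0)| = 1, and 3·2^0 − 2 = 1.
Assume |P(j)| = 3·2^j − 2.
Then |P(j+1)| = 1 + |P(j)| + 1 + |P(j)| = 2|P(j)| + 2 = 2(3·2^j − 2) + 2 = 3·2^{j+1} − 4 + 2 = 3·2^{j+1} − 2.
Hence |P(m)| = 3·2^m − 2 for every m ≥ 0, by induction.

|P(m)| = 3·2^m − 2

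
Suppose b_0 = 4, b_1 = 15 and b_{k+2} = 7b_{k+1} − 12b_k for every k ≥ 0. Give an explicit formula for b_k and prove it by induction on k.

Claim: b_k = 3·4^k + 3^k.

Base cases: b_0 = 4 and 3·4^0 + 3^0 = 4; b_1 = 15 and 3·4^1 + 3^1 = 15.
Assume b_j = 3·4^j + 3^j for all 0 ≤ j ≤ m, where m ≥ 1.
Then b_{m+1} = 7b_m − 12b_{m−1} = 7·(3·4^m + 3^m) − 12·(3·4^{m−1} + 3^{m−1}) = 3·(7·4 − 12)4^{m−1} + (7·3 − 12)3^{m−1} = 48·4^{m−1} + 9·3^{m−1} = 3·4^{m+1} + 3^{m+1}.
Hence b_k = 3·4^k + 3^k for every k ≥ 0, by strong induction.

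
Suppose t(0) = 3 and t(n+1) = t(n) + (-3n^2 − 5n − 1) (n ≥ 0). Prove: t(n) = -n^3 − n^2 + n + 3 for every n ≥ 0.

Base case: t(0) = 3, and -0^3 − 0^2 + 0 + 3 = 3.
Assume t(k) = -k^3 − k^2 + k + 3.
Then t(k+1) = t(k) + (-3k^2 − 5k − 1) = (-k^3 − k^2 + k + 3) + (-3k^2 − 5k − 1) = -k^3 − 4k^2 − 4k + 2,
and -(k+1)^3 − (k+1)^2 + (k+1) + 3 = -k^3 − 4k^2 − 4k + 2.
This completes the inductive step, so t(n) = -n^3 − n^2 + n + 3 for all n ≥ 0.

t(n) = -n^3 − n^2 + n + 3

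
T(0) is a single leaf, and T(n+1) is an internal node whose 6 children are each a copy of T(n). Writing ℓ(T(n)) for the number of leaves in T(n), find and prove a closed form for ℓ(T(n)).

Claim: ℓ(T(n)) = 6^n.

Base case: ℓ(T(0)) = 1, and 6^0 = 1.
Assume ℓ(T(m)) = 6^m.
Then ℓ(T(m+1)) = 6·ℓ(T(m)) = 6·6^m = 6^{m+1}.
By induction, ℓ(T(n)) = 6^n for all n ≥ 0.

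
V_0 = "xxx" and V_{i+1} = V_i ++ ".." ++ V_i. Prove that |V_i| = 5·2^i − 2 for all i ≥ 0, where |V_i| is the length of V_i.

Base case: |V_0| = 3, and 5·2^0 − 2 = 3.
Assume |V_r| = 5·2^r − 2.
Then |V_{r+1}| = |V_r| + 2 + |V_r| = 2|V_r| + 2 = 2(5·2^r − 2) + 2 = 5·2^{r+1} − 4 + 2 = 5·2^{r+1} − 2.
By induction, |V_i| = 5·2^i − 2 for all i ≥ 0.

|V_i| = 5·2^i − 2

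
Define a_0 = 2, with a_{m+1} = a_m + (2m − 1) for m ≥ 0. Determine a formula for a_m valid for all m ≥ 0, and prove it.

Claim: a_m = m^2 − 2m + 2.

Base case: a_0 = 2, and 0^2 − 2·0 + 2 = 2.
Assume a_k = k^2 − 2k + 2.
Then a_{k+1} = a_k + (2k − 1) = (k^2 − 2k + 2) + (2k − 1) = k^2 + 1,
and (k+1)^2 − 2·(k+1) + 2 = k^2 + 1.
By induction, a_m = m^2 − 2m + 2 for all m ≥ 0.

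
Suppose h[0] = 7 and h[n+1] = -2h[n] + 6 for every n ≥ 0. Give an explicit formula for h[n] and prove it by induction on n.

Claim: h[n] = 5·(-2)^n + 2.

Base case: h[0] = 7, and 5·(-2)^0 + 2 = 5 + 2 = 7.
Assume h[r] = 5·(-2)^r + 2 for some r ≥ 0.
Then h[r+1] = -2h[r] + 6 = -2·(5·(-2)^r + 2) + 6 = -10·(-2)^r − 4 + 6 = 5·(-2)^{r+1} + 2.
So the formula holds for r+1, and by induction h[n] = 5·(-2)^n + 2 for all n ≥ 0.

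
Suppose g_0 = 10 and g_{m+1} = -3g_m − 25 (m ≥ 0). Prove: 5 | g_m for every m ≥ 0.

Base case: g_0 = 10 = 5·2, so 5 | g_0.
Assume 5 | g_r, so g_r = 5t for some integer t.
Then g_{r+1} = -3g_r − 25 = -3·(5t) − 25 = 5(-3t − 5), so 5 | g_{r+1}.
This completes the inductive step, so 5 | g_m for all m ≥ 0.

5 | g_m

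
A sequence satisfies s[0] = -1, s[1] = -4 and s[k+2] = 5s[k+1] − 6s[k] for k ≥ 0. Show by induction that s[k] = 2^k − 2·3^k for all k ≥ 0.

Base cases: s[0] = -1 and 2^0 − 2·3^0 = -1; s[1] = -4 and 2^1 − 2·3^1 = -4.
Assume s[j] = 2^j − 2·3^j for all 0 ≤ j ≤ m, where m ≥ 1.
Then s[m+1] = 5s[m] − 6s[m−1] = 5·(2^m − 2·3^m) − 6·(2^{m−1} − 2·3^{m−1}) = (5·2 − 6)2^{m−1} − 2·(5·3 − 6)3^{m−1} = 4·2^{m−1} − 18·3^{m−1} = 2^{m+1} − 2·3^{m+1}.
So the formula holds for m+1, and by strong induction s[k] = 2^k − 2·3^k for all k ≥ 0.

s[k] = 2^k − 2·3^k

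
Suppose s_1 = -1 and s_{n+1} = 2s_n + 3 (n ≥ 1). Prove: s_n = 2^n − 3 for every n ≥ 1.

Base case: s_1 = -1, and 2^1 − 3 = 2 − 3 = -1.
Assume s_r = 2^r − 3 for some r ≥ 1.
Then s_{r+1} = 2s_r + 3 = 2·(2^r − 3) + 3 = 2^{r+1} − 6 + 3 = 2^{r+1} − 3.
By induction, s_n = 2^n − 3 for all n ≥ 1.

s_n = 2^n − 3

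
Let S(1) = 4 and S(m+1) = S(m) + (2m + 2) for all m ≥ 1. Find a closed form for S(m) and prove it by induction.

Claim: S(m) = m^2 + m + 2.

Base case: S(1) = 4, and 1^2 + 1 + 2 = 4.
Assume S(j) = j^2 + j + 2.
Then S(j+1) = S(j) + (2j + 2) = (j^2 + j + 2) + (2j + 2) = j^2 + 3j + 4,
and (j+1)^2 + (j+1) + 2 = j^2 + 3j + 4.
This completes the inductive step, so S(m) = m^2 + m + 2 for all m ≥ 1.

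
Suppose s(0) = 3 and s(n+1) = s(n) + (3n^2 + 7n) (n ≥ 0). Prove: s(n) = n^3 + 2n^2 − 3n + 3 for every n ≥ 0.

Base case: s(0) = 3, and 0^3 + 2·0^2 − 3·0 + 3 = 3.
Assume s(k) = k^3 + 2k^2 − 3k + 3.
Then s(k+1) = s(k) + (3k^2 + 7k) = (k^3 + 2k^2 − 3k + 3) + (3k^2 + 7k) = k^3 + 5k^2 + 4k + 3,
and (k+1)^3 + 2·(k+1)^2 − 3·(k+1) + 3 = k^3 + 5k^2 + 4k + 3.
This completes the inductive step, so s(n) = n^3 + 2n^2 − 3n + 3 for all n ≥ 0.

s(n) = n^3 + 2n^2 − 3n + 3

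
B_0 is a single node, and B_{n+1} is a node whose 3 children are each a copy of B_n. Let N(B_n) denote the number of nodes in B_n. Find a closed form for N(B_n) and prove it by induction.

Claim: N(B_n) = (3^{n+1} − 1)/2.

Base case: N(B_0) = 1, and (3^{0+1} − 1)/2 = 1.
Assume N(B_m) = (3^{m+1} − 1)/2.
Then N(B_{m+1}) = 1 + 3N(B_m) = 1 + 3·(3^{m+1} − 1)/2 = 1 + (3^{m+2} − 3)/2 = (2 + 3^{m+2} − 3)/2 = (3^{m+2} − 1)/2.
So the formula holds for m+1, and by induction N(B_n) = (3^{n+1} − 1)/2 for all n ≥ 0.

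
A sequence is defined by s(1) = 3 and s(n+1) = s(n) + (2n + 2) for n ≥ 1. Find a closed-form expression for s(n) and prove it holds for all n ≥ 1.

Claim: s(n) = n^2 + n + 1.

Base case: s(1) = 3, and 1^2 + 1 + 1 = 3.
Assume s(m) = m^2 + m + 1.
Then s(m+1) = s(m) + (2m + 2) = (m^2 + m + 1) + (2m + 2) = m^2 + 3m + 3,
and (m+1)^2 + (m+1) + 1 = m^2 + 3m + 3.
This completes the inductive step, so s(n) = n^2 + n + 1 for all n ≥ 1.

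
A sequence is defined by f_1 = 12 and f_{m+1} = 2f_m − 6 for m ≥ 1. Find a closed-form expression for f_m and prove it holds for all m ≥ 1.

Claim: f_m = 3·2^m + 6.

Base case: f_1 = 12, and 3·2^1 + 6 = 6 + 6 = 12.
Assume f_j = 3·2^j + 6 for some j ≥ 1.
Then f_{j+1} = 2f_j − 6 = 2·(3·2^j + 6) − 6 = 6·2^j + 12 − 6 = 3·2^{j+1} + 6.
By induction, f_m = 3·2^m + 6 for all m ≥ 1.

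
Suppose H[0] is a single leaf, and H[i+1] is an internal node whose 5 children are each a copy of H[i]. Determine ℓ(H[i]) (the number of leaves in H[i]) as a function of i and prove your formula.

Claim: ℓ(H[i]) = 5^i.

Base case: ℓ(H[0]) = 1, and 5^0 = 1.
Assume ℓ(H[r]) = 5^r.
Then ℓ(H[r+1]) = 5·ℓ(H[r]) = 5·5^r = 5^{r+1}.
So the formula holds for r+1, and by induction ℓ(H[i]) = 5^i for all i ≥ 0.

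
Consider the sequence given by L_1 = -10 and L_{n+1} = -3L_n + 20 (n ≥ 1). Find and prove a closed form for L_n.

Claim: L_n = 5·(-3)^n + 5.

Base case: L_1 = -10, and 5·(-3)^1 + 5 = -15 + 5 = -10.
Assume L_r = 5·(-3)^r + 5 for some r ≥ 1.
Then L_{r+1} = -3L_r + 20 = -3·(5·(-3)^r + 5) + 20 = -15·(-3)^r − 15 + 20 = 5·(-3)^{r+1} + 5.
So the formula holds for r+1, and by induction L_n = 5·(-3)^n + 5 for all n ≥ 1.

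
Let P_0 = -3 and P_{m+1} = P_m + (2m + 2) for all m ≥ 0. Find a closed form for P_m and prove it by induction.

Claim: P_m = m^2 + m − 3.

Base case: P_0 = -3, and 0^2 + 0 − 3 = -3.
Assume P_k = k^2 + k − 3.
Then P_{k+1} = P_k + (2k + 2) = (k^2 + k − 3) + (2k + 2) = k^2 + 3k − 1,
and (k+1)^2 + (k+1) − 3 = k^2 + 3k − 1.
Hence P_m = m^2 + m − 3 for every m ≥ 0, by induction.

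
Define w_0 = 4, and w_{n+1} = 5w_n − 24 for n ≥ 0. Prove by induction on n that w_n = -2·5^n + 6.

Base case: w_0 = 4, and -2·5^0 + 6 = -2 + 6 = 4.
Assume w_m = -2·5^m + 6 for some m ≥ 0.
Then w_{m+1} = 5w_m − 24 = 5·(-2·5^m + 6) − 24 = -10·5^m + 30 − 24 = -2·5^{m+1} + 6.
Hence w_n = -2·5^n + 6 for every n ≥ 0, by induction.

w_n = -2·5^n + 6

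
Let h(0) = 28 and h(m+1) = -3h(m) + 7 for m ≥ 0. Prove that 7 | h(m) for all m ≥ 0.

Base case: h(0) = 28 = 7·4, so 7 | h(0).
Assume 7 | h(r), so h(r) = 7t for some integer t.
Then h(r+1) = -3h(r) + 7 = -3·(7t) + 7 = 7(-3t + 1), so 7 | h(r+1).
Hence 7 | h(m) for every m ≥ 0, by induction.

7 | h(m)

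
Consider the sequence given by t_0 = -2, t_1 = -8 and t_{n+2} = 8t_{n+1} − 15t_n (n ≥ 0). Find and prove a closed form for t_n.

Claim: t_n = -3^n − 5^n.

Base cases: t_0 = -2 and -3^0 − 5^0 = -2; t_1 = -8 and -3^1 − 5^1 = -8.
Assume t_j = -3^j − 5^j for all 0 ≤ j ≤ r, where r ≥ 1.
Then t_{r+1} = 8t_r − 15t_{r−1} = 8·(-3^r − 5^r) − 15·(-3^{r−1} − 5^{r−1}) = -(8·3 − 15)3^{r−1} − (8·5 − 15)5^{r−1} = -9·3^{r−1} − 25·5^{r−1} = -3^{r+1} − 5^{r+1}.
So the formula holds for r+1, and by strong induction t_n = -3^n − 5^n for all n ≥ 0.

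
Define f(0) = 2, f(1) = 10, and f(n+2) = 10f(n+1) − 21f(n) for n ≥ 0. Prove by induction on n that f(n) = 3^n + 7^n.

Base cases: f(0) = 2 and 3^0 + 7^0 = 2; f(1) = 10 and 3^1 + 7^1 = 10.
Assume f(j) = 3^j + 7^j for all 0 ≤ j ≤ m, where m ≥ 1.
Then f(m+1) = 10f(m) − 21f(m−1) = 10·(3^m + 7^m) − 21·(3^{m−1} + 7^{m−1}) = (10·3 − 21)3^{m−1} + (10·7 − 21)7^{m−1} = 9·3^{m−1} + 49·7^{m−1} = 3^{m+1} + 7^{m+1}.
By strong induction, f(n) = 3^n + 7^n for all n ≥ 0.

f(n) = 3^n + 7^n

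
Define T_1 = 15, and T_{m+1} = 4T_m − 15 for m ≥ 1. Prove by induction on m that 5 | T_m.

Base case: T_1 = 15 = 5·3, so 5 | T_1.
Assume 5 | T_k, so T_k = 5t for some integer t.
Then T_{k+1} = 4T_k − 15 = 4·(5t) − 15 = 5(4t − 3), so 5 | T_{k+1}.
So the property holds for k+1, and by induction 5 | T_m for all m ≥ 1.

5 | T_m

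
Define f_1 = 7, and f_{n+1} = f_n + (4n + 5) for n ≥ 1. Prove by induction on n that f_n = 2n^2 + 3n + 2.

Base case: f_1 = 7, and 2·1^2 + 3·1 + 2 = 7.
Assume f_k = 2k^2 + 3k + 2.
Then f_{k+1} = f_k + (4k + 5) = (2k^2 + 3k + 2) + (4k + 5) = 2k^2 + 7k + 7,
and 2·(k+1)^2 + 3·(k+1) + 2 = 2k^2 + 7k + 7.
Hence f_n = 2n^2 + 3n + 2 for every n ≥ 1, by induction.

f_n = 2n^2 + 3n + 2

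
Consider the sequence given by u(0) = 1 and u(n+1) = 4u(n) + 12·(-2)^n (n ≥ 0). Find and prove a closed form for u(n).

Claim: u(n) = 3·4^n − 2·(-2)^n.

Base case: u(0) = 1, and 3·4^0 − 2·(-2)^0 = 3 − 2 = 1.
Assume u(m) = 3·4^m − 2·(-2)^m for some m ≥ 0.
Then u(m+1) = 4u(m) + 12·(-2)^m = 4·(3·4^m − 2·(-2)^m) + 12·(-2)^m = 3·4^{m+1} − 8·(-2)^m + 12·(-2)^m = 3·4^{m+1} + 4·(-2)^m = 3·4^{m+1} − 2·(-2)^{m+1}.
So the formula holds for m+1, and by induction u(n) = 3·4^n − 2·(-2)^n for all n ≥ 0.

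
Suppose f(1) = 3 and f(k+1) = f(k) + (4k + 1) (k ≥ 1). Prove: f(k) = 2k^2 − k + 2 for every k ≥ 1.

Base case: f(1) = 3, and 2·1^2 − 1 + 2 = 3.
Assume f(r) = 2r^2 − r + 2.
Then f(r+1) = f(r) + (4r + 1) = (2r^2 − r + 2) + (4r + 1) = 2r^2 + 3r + 3,
and 2·(r+1)^2 − (r+1) + 2 = 2r^2 + 3r + 3.
Hence f(k) = 2k^2 − k + 2 for every k ≥ 1, by induction.

f(k) = 2k^2 − k + 2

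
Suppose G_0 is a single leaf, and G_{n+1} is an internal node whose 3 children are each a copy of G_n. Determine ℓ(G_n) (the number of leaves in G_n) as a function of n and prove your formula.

Claim: ℓ(G_n) = 3^n.

Base case: ℓ(G_0) = 1, and 3^0 = 1.
Assume ℓ(G_r) = 3^r.
Then ℓ(G_{r+1}) = 3·ℓ(G_r) = 3·3^r = 3^{r+1}.
By induction, ℓ(G_n) = 3^n for all n ≥ 0.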